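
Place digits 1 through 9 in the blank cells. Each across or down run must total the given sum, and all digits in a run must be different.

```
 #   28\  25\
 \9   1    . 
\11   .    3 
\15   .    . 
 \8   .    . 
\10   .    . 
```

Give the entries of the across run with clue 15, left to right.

9 6

R1C2 = 9 − 1 = 8 completes the 9 across.
R2C1 = 11 − 3 = 8 completes the 11 across.
No cell is forced outright now. R3C1 can only be 6 or 7 or 9 (the digits allowed by both its 15 across and its 28 down). If R3C1 = 6: that forces R3C2 = 9, after which R4C1 would have to be in {1,2,3,5,6,7} for the 8 across but in {4,9} for the 28 down — contradiction. If R3C1 = 7: then R3C2 would have to be in {8} for the 15 across but in {1,2,4,5,6,7,9} for the 25 down — contradiction. So R3C1 = 9.
R3C2 = 15 − 9 = 6 completes the 15 across.
Nothing is forced directly, so branch on R4C2, whose candidates are 1 or 7. If R4C2 = 7: then R4C1 would have to be in {1} for the 8 across but in {3,4,6,7} for the 28 down — contradiction. So R4C2 = 1.
R4C1 = 8 − 1 = 7 completes the 8 across.
R5C1 = 28 − 25 = 3 completes the 28 down.
R5C2 = 10 − 3 = 7 completes the 10 across.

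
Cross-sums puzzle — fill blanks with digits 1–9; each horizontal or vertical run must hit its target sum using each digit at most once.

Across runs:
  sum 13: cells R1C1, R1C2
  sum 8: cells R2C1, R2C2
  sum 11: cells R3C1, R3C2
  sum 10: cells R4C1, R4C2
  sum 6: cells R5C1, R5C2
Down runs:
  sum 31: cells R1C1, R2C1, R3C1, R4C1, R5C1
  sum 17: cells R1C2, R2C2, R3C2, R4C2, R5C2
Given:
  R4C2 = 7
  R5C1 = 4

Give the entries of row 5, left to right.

4 2

Given what's placed, R1C2 must be 4 to fit the 13 across and 17 down.
R4C1 = 10 − 7 = 3 completes the 10 across.
R5C2 = 6 − 4 = 2 completes the 6 across.
R1C1 = 13 − 4 = 9 completes the 13 across.
Given what's placed, R2C1 must be 7 to fit the 8 across and 31 down.
R2C2 = 8 − 7 = 1 completes the 8 across.
R3C1 = 31 − 23 = 8 completes the 31 down.
R3C2 = 11 − 8 = 3 completes the 11 across.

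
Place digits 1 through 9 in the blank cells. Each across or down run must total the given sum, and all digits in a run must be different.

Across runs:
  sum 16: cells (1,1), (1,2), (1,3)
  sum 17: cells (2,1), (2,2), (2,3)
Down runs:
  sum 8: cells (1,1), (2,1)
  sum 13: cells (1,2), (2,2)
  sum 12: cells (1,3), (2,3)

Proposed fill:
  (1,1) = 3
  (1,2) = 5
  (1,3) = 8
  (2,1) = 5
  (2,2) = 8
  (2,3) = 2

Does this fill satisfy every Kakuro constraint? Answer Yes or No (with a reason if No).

No — the down run (1,3)–(2,3) sums to 10, not 12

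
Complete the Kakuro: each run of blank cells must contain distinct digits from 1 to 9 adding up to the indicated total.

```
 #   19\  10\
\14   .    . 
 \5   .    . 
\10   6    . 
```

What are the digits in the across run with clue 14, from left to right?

9, 5

R2C1 = 4: the only remaining digit allowed by both the 5 across and the 19 down.
R2C2 = 5 − 4 = 1 completes the 5 across.
R3C2 = 10 − 6 = 4 completes the 10 across.
R1C1 = 19 − 10 = 9 completes the 19 down.
R1C2 = 14 − 9 = 5 completes the 14 across.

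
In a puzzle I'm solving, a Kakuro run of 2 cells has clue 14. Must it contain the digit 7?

Counterexample: {5,9} sums to 14 without using 7.

No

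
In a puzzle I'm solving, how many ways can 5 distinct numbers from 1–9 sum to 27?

11

5 distinct digits from 1–9 sum between 15 and 35.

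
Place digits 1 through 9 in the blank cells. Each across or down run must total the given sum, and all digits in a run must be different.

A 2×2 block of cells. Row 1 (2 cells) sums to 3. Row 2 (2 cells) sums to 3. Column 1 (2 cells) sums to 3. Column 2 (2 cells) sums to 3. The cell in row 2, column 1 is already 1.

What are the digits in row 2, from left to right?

3 in 2 cells must be {1,2}.
(1,1) = 3 − 1 = 2 completes the 3 down.
(1,2) = 3 − 2 = 1 completes the 3 across.
(2,2) = 3 − 1 = 2 completes the 3 across.

1 2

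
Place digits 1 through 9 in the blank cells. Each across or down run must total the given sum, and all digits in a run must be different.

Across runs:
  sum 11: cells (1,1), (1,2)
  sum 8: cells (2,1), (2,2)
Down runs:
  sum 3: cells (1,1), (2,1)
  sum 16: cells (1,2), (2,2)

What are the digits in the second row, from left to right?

3 in 2 cells must be {1,2}; 16 in 2 cells must be {7,9}.
The 11 across and the 3 down share only 2, so (1,1) = 2.
(1,2) = 11 − 2 = 9 completes the 11 across.
(2,1) = 3 − 2 = 1 completes the 3 down.
(2,2) = 8 − 1 = 7 completes the 8 across.

1, 7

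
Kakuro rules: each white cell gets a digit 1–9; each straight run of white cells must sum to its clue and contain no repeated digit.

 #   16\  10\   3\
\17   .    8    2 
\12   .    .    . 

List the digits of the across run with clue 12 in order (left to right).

16 in 2 cells must be {7,9}; 3 in 2 cells must be {1,2}.
R1C1 = 17 − 10 = 7 completes the 17 across.
R2C1 = 16 − 7 = 9 completes the 16 down.
R2C2 = 10 − 8 = 2 completes the 10 down.
R2C3 = 12 − 11 = 1 completes the 12 across.

9, 2, 1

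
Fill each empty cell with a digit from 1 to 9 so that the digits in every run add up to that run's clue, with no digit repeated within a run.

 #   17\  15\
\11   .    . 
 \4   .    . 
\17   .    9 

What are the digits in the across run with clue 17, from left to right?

8, 9

4 in 2 cells must be {1,3}; 17 in 2 cells must be {8,9}.
R2C2 = 1: the only remaining digit allowed by both the 4 across and the 15 down.
R3C1 = 17 − 9 = 8 completes the 17 across.
R1C2 = 15 − 10 = 5 completes the 15 down.
R2C1 = 4 − 1 = 3 completes the 4 across.
R1C1 = 11 − 5 = 6 completes the 11 across.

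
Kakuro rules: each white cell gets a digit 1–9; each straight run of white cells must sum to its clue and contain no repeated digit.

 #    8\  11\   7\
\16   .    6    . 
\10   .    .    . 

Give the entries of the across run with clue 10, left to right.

R2C2 = 11 − 6 = 5 completes the 11 down.
Nothing is forced directly, so branch on R1C3, whose candidates are 1 or 2 or 3. If R1C3 = 1: then R1C1 would have to be in {9} for the 16 across but in {1,2,3,5,6,7} for the 8 down — contradiction. If R1C3 = 2: then R1C1 would have to be in {8} for the 16 across but in {1,2,3,5,6,7} for the 8 down — contradiction. So R1C3 = 3.
R1C1 = 16 − 9 = 7 completes the 16 across.
R2C1 = 8 − 7 = 1 completes the 8 down.
R2C3 = 10 − 6 = 4 completes the 10 across.

1 5 4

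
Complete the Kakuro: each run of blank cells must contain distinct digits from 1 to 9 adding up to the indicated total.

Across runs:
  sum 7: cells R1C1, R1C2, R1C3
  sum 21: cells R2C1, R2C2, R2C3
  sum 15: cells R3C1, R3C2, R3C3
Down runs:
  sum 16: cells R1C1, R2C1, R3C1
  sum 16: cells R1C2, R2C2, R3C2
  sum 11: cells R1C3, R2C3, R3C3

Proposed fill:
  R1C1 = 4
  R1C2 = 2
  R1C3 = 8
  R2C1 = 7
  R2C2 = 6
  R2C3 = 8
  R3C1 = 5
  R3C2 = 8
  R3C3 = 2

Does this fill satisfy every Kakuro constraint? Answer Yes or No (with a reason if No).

No — the down run R1C3–R3C3 sums to 18, not 11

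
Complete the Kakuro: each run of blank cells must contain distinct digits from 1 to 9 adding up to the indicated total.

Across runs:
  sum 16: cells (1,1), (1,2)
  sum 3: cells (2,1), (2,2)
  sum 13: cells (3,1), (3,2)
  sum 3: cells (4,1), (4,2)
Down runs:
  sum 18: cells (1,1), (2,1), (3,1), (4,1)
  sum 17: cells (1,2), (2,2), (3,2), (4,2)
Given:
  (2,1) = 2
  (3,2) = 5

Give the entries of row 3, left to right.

8 5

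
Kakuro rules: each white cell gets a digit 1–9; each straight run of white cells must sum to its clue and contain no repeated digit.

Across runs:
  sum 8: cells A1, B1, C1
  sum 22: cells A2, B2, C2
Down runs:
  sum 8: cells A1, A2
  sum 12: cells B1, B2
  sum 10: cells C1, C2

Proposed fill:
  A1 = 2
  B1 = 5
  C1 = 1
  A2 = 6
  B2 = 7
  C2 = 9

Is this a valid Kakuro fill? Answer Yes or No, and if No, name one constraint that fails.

Across: 2+5+1=8; 6+7+9=22. Down: 2+6=8; 5+7=12; 1+9=10. No digit repeats within any run.

Yes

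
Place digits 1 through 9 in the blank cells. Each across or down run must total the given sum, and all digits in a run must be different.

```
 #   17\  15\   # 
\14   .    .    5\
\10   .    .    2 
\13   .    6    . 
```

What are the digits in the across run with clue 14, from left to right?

R3C3 = 5 − 2 = 3 completes the 5 down.
R3C1 = 13 − 9 = 4 completes the 13 across.
No cell is forced outright now. R1C2 can only be 5 or 8 (the digits allowed by both its 14 across and its 15 down). If R1C2 = 5: then R1C1 would have to be in {9} for the 14 across but in {5,6,7,8} for the 17 down — contradiction. So R1C2 = 8.
R1C1 = 14 − 8 = 6 completes the 14 across.
R2C1 = 17 − 10 = 7 completes the 17 down.
R2C2 = 10 − 9 = 1 completes the 10 across.

6 8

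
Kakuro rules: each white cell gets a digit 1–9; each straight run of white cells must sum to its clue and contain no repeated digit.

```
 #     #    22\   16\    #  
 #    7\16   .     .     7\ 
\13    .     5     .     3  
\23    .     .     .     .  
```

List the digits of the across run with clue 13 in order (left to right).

1, 5, 4, 3

16 in 2 cells must be {7,9}.
Given what's placed, R1C2 must be 9 to fit the 16 across and 22 down.
R1C3 = 16 − 9 = 7 completes the 16 across.
R3C2 = 22 − 14 = 8 completes the 22 down.
R3C4 = 7 − 3 = 4 completes the 7 down.
No cell is forced outright now. R3C3 can only be 5 or 6 (the digits allowed by both its 23 across and its 16 down). If R3C3 = 6: then R2C3 would have to be in {1,4} for the 13 across but in {3} for the 16 down — contradiction. So R3C3 = 5.
R2C3 = 16 − 12 = 4 completes the 16 down.
R3C1 = 23 − 17 = 6 completes the 23 across.
R2C1 = 13 − 12 = 1 completes the 13 across.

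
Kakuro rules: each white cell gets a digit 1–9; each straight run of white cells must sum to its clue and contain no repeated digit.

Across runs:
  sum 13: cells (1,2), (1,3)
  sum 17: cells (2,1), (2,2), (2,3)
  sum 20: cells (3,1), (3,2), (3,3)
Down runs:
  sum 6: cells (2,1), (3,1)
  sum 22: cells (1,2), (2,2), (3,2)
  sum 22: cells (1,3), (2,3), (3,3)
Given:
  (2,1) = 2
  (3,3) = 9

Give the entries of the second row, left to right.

(3,1) = 6 − 2 = 4 completes the 6 down.
(3,2) = 20 − 13 = 7 completes the 20 across.
Nothing is forced directly, so branch on (1,2), whose candidates are 6 or 9. If (1,2) = 9: then (1,3) would have to be in {4} for the 13 across but in {5,6,7,8} for the 22 down — contradiction. So (1,2) = 6.
(1,3) = 13 − 6 = 7 completes the 13 across.
(2,2) = 22 − 13 = 9 completes the 22 down.
(2,3) = 17 − 11 = 6 completes the 17 across.

2 9 6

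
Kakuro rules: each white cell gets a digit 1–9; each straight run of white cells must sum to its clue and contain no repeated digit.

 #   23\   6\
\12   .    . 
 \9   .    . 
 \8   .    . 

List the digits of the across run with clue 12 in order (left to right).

9 3

23 in 3 cells must be {6,8,9}; 6 in 3 cells must be {1,2,3}.
The 12 across and the 6 down share only 3, so R1C2 = 3.
The 8 across and the 23 down share only 6, so R3C1 = 6.
R3C2 = 8 − 6 = 2 completes the 8 across.
R1C1 = 12 − 3 = 9 completes the 12 across.
R2C1 = 23 − 15 = 8 completes the 23 down.
R2C2 = 9 − 8 = 1 completes the 9 across.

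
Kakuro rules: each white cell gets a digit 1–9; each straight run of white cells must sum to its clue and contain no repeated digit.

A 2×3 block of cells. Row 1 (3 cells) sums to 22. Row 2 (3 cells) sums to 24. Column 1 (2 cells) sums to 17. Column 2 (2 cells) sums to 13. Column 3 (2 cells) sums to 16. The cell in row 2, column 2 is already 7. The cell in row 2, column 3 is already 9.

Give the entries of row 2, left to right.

24 in 3 cells must be {7,8,9}; 17 in 2 cells must be {8,9}; 16 in 2 cells must be {7,9}.
(1,2) = 13 − 7 = 6 completes the 13 down.
(1,3) = 16 − 9 = 7 completes the 16 down.
(2,1) = 24 − 16 = 8 completes the 24 across.
(1,1) = 22 − 13 = 9 completes the 22 across.

8, 7, 9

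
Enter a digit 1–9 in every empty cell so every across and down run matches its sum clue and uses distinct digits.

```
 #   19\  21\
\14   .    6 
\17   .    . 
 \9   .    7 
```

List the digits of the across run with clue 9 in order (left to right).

2 7

17 in 2 cells must be {8,9}.
R1C1 = 14 − 6 = 8 completes the 14 across.
Given what's placed, R2C1 must be 9 to fit the 17 across and 19 down.
R2C2 = 17 − 9 = 8 completes the 17 across.
R3C1 = 9 − 7 = 2 completes the 9 across.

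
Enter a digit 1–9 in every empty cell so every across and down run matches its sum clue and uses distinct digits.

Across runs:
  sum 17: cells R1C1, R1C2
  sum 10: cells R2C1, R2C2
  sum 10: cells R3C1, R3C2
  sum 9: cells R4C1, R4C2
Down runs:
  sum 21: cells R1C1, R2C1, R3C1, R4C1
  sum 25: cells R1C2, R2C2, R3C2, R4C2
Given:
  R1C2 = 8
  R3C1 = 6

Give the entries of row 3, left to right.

6 4

17 in 2 cells must be {8,9}.
R1C1 = 17 − 8 = 9 completes the 17 across.
R3C2 = 10 − 6 = 4 completes the 10 across.
No cell is forced outright now. R2C2 can only be 6 or 7 (the digits allowed by both its 10 across and its 25 down). If R2C2 = 7: then R2C1 would have to be in {3} for the 10 across but in {1,2,4,5} for the 21 down — contradiction. So R2C2 = 6.
R2C1 = 10 − 6 = 4 completes the 10 across.
R4C1 = 21 − 19 = 2 completes the 21 down.
R4C2 = 9 − 2 = 7 completes the 9 across.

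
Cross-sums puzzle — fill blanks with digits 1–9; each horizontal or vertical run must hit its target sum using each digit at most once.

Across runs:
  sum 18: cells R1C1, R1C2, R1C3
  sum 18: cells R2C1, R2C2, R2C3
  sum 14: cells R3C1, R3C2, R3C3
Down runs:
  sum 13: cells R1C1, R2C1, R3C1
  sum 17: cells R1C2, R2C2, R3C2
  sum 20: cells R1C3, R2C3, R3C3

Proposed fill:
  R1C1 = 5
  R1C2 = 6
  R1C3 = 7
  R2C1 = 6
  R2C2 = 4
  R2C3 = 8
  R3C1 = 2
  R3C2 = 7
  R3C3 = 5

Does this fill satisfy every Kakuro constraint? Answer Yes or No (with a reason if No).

Yes

Across: 5+6+7=18; 6+4+8=18; 2+7+5=14. Down: 5+6+2=13; 6+4+7=17; 7+8+5=20. No digit repeats within any run.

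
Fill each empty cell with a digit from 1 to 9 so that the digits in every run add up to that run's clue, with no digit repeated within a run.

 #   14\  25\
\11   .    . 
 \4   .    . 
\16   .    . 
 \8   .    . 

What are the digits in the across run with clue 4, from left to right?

4 in 2 cells must be {1,3}; 16 in 2 cells must be {7,9}.
Only 7 fits R3C1 under both its across sum 16 and down sum 14.
R3C2 = 16 − 7 = 9 completes the 16 across.
Given what's placed, R2C1 must be 1 to fit the 4 across and 14 down.
R2C2 = 4 − 1 = 3 completes the 4 across.

1 3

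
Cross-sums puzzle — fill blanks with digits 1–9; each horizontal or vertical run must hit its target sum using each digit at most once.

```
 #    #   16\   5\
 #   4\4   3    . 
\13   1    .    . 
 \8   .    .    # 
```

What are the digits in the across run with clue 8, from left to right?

4 in 2 cells must be {1,3}.
R1C3 = 4 − 3 = 1 completes the 4 across.
R2C3 = 5 − 1 = 4 completes the 5 down.
R3C1 = 4 − 1 = 3 completes the 4 down.
R3C2 = 8 − 3 = 5 completes the 8 across.
R2C2 = 13 − 5 = 8 completes the 13 across.

3 5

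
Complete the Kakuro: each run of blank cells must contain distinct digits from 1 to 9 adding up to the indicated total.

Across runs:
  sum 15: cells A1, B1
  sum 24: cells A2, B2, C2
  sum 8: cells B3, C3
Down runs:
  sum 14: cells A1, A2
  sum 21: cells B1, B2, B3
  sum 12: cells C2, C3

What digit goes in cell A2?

8

24 in 3 cells must be {7,8,9}.
Nothing is forced directly, so branch on A2, whose candidates are 8 or 9. If A2 = 9: then A1 would have to be in {6,7,8,9} for the 15 across but in {5} for the 14 down — contradiction. So A2 = 8.
A1 = 14 − 8 = 6 completes the 14 down.
B1 = 15 − 6 = 9 completes the 15 across.
B2 = 7: the only remaining digit allowed by both the 24 across and the 21 down.
C2 = 24 − 15 = 9 completes the 24 across.
B3 = 21 − 16 = 5 completes the 21 down.
C3 = 8 − 5 = 3 completes the 8 across.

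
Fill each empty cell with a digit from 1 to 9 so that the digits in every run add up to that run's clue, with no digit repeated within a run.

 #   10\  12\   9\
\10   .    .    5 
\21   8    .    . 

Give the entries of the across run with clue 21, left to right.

8 9 4

R1C1 = 10 − 8 = 2 completes the 10 down.
R1C2 = 10 − 7 = 3 completes the 10 across.
R2C2 = 12 − 3 = 9 completes the 12 down.
R2C3 = 21 − 17 = 4 completes the 21 across.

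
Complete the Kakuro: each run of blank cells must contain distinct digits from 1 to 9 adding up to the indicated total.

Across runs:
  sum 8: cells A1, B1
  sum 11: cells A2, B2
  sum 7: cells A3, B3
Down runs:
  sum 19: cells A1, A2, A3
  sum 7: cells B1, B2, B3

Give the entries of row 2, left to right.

7 in 3 cells must be {1,2,4}.
Nothing is forced directly, so branch on B2, whose candidates are 2 or 4. If B2 = 4: that forces A2 = 7, A1 = 3, after which B1 would have to be in {5} for the 8 across but in {1,2} for the 7 down — contradiction. So B2 = 2.
Given what's placed, B1 must be 1 to fit the 8 across and 7 down.
A2 = 11 − 2 = 9 completes the 11 across.
B3 = 7 − 3 = 4 completes the 7 down.
A1 = 8 − 1 = 7 completes the 8 across.
A3 = 7 − 4 = 3 completes the 7 across.

9, 2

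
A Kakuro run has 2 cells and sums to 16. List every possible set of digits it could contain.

2 distinct digits from 1–9 sum between 3 and 17.
Only one set works: {7,9}.

{7,9}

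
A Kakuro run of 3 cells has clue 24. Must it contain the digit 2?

The only way to make 24 from 3 distinct digits is {7,8,9}, which does not contain 2.

No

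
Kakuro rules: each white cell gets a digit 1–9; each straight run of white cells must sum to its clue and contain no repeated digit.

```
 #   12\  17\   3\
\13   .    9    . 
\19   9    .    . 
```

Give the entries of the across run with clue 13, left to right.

17 in 2 cells must be {8,9}; 3 in 2 cells must be {1,2}.
R1C1 = 12 − 9 = 3 completes the 12 down.
R1C3 = 13 − 12 = 1 completes the 13 across.
R2C2 = 17 − 9 = 8 completes the 17 down.
R2C3 = 19 − 17 = 2 completes the 19 across.

3 9 1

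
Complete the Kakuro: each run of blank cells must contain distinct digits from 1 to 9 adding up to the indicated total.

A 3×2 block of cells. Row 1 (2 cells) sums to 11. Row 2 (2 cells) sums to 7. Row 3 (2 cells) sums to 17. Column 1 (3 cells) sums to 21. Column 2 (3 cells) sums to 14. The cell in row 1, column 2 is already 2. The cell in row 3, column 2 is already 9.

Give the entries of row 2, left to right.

17 in 2 cells must be {8,9}.
(1,1) = 11 − 2 = 9 completes the 11 across.
(2,2) = 14 − 11 = 3 completes the 14 down.
(3,1) = 17 − 9 = 8 completes the 17 across.
(2,1) = 7 − 3 = 4 completes the 7 across.

4, 3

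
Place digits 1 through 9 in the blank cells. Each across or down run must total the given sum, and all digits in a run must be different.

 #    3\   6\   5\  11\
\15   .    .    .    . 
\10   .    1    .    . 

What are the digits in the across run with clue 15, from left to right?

10 in 4 cells must be {1,2,3,4}; 3 in 2 cells must be {1,2}.
R1C2 = 6 − 1 = 5 completes the 6 down.
Given what's placed, R2C1 must be 2 to fit the 10 across and 3 down.
R1C1 = 3 − 2 = 1 completes the 3 down.
No cell is forced outright now. R2C3 can only be 3 or 4 (the digits allowed by both its 10 across and its 5 down). If R2C3 = 4: then R1C3 would have to be in {2,3,6,7} for the 15 across but in {1} for the 5 down — contradiction. So R2C3 = 3.
R1C3 = 5 − 3 = 2 completes the 5 down.
R1C4 = 15 − 8 = 7 completes the 15 across.
R2C4 = 10 − 6 = 4 completes the 10 across.

1 5 2 7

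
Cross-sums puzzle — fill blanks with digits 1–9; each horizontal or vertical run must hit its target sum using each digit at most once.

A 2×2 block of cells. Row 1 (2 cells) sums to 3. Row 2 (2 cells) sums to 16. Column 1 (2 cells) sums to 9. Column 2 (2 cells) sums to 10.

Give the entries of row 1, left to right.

3 in 2 cells must be {1,2}; 16 in 2 cells must be {7,9}.
The 16 across and the 9 down share only 7, so (2,1) = 7.
(2,2) = 16 − 7 = 9 completes the 16 across.
(1,1) = 9 − 7 = 2 completes the 9 down.
(1,2) = 3 − 2 = 1 completes the 3 across.

2 1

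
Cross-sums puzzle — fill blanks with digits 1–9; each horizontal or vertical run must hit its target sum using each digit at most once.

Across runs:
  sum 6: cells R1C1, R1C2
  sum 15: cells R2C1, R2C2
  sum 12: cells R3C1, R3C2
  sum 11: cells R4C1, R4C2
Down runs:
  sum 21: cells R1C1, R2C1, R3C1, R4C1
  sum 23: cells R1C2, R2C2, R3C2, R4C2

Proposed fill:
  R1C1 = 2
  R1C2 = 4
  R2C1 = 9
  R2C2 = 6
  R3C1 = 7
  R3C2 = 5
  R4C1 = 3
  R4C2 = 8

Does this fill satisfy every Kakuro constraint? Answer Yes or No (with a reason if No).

Yes

Across: 2+4=6; 9+6=15; 7+5=12; 3+8=11. Down: 2+9+7+3=21; 4+6+5+8=23. No digit repeats within any run.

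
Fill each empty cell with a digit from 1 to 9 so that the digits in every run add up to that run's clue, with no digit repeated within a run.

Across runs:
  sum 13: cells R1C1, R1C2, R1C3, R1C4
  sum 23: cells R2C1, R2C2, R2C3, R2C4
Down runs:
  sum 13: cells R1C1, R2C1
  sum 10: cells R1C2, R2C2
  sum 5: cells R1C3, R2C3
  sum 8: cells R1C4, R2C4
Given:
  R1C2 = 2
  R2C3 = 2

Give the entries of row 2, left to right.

R1C3 = 5 − 2 = 3 completes the 5 down.
R2C2 = 10 − 2 = 8 completes the 10 down.
R1C1 = 7: the only remaining digit allowed by both the 13 across and the 13 down.
R1C4 = 13 − 12 = 1 completes the 13 across.
R2C1 = 13 − 7 = 6 completes the 13 down.
R2C4 = 23 − 16 = 7 completes the 23 across.

6 8 2 7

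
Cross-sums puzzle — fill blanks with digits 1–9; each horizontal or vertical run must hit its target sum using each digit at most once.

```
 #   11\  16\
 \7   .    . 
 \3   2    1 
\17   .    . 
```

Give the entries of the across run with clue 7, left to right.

1 6

3 in 2 cells must be {1,2}; 17 in 2 cells must be {8,9}.
Given what's placed, R1C2 must be 6 to fit the 7 across and 16 down.
Given what's placed, R3C1 must be 8 to fit the 17 across and 11 down.
R3C2 = 17 − 8 = 9 completes the 17 across.
R1C1 = 7 − 6 = 1 completes the 7 across.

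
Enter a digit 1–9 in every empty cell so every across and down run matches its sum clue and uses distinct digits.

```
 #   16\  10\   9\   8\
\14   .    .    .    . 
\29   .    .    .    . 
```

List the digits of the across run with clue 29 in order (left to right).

29 in 4 cells must be {5,7,8,9}; 16 in 2 cells must be {7,9}.
Only 7 fits R1C1 under both its across sum 14 and down sum 16.
R2C1 = 16 − 7 = 9 completes the 16 down.
Nothing is forced directly, so branch on R1C4, whose candidates are 1 or 2. If R1C4 = 2: then R2C4 would have to be in {5,7,8} for the 29 across but in {6} for the 8 down — contradiction. So R1C4 = 1.
R2C4 = 8 − 1 = 7 completes the 8 down.
R2C2 = 8: the only remaining digit allowed by both the 29 across and the 10 down.
R2C3 = 29 − 24 = 5 completes the 29 across.

9, 8, 5, 7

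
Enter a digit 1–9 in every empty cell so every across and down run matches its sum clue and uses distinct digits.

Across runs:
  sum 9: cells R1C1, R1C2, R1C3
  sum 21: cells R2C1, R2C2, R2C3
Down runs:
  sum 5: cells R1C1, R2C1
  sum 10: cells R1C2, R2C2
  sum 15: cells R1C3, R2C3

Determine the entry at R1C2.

2

The 9 across and the 15 down share only 6, so R1C3 = 6.
The 21 across and the 5 down share only 4, so R2C1 = 4.
R2C3 = 15 − 6 = 9 completes the 15 down.
R1C1 = 5 − 4 = 1 completes the 5 down.
R1C2 = 9 − 7 = 2 completes the 9 across.
R2C2 = 21 − 13 = 8 completes the 21 across.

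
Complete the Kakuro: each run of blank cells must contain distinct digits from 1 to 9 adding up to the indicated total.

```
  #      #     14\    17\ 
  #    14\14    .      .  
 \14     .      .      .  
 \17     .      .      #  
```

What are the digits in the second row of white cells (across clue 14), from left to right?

17 in 2 cells must be {8,9}.
Nothing is forced directly, so branch on R3C2, whose candidates are 8 or 9. If R3C2 = 9: then R1C2 would have to be in {5,6,8,9} for the 14 across but in {1,2,3,4} for the 14 down — contradiction. So R3C2 = 8.
R1C2 = 5: the only remaining digit allowed by both the 14 across and the 14 down.
R1C3 = 14 − 5 = 9 completes the 14 across.
R2C2 = 14 − 13 = 1 completes the 14 down.
R2C3 = 17 − 9 = 8 completes the 17 down.
R3C1 = 17 − 8 = 9 completes the 17 across.
R2C1 = 14 − 9 = 5 completes the 14 across.

5, 1, 8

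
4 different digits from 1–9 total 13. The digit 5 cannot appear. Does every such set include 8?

No

Counterexample: {1,2,3,7} sums to 13 under that restriction without using 8.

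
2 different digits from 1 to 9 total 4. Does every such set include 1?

The only way to make 4 from 2 distinct digits is {1,3}, which contains 1.

Yes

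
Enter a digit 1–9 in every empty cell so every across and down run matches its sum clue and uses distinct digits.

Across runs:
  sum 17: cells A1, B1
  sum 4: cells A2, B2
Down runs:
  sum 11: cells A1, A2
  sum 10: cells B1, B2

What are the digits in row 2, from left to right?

17 in 2 cells must be {8,9}; 4 in 2 cells must be {1,3}.
The 4 across and the 11 down share only 3, so A2 = 3.
B2 = 4 − 3 = 1 completes the 4 across.
A1 = 11 − 3 = 8 completes the 11 down.
B1 = 17 − 8 = 9 completes the 17 across.

3 1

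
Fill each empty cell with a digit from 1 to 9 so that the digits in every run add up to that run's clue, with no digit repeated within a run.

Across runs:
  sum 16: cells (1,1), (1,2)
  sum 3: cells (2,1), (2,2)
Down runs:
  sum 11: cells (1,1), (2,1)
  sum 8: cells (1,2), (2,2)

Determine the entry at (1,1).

16 in 2 cells must be {7,9}; 3 in 2 cells must be {1,2}.
The 16 across and the 8 down share only 7, so (1,2) = 7.
The 3 across and the 11 down share only 2, so (2,1) = 2.
(2,2) = 3 − 2 = 1 completes the 3 across.
(1,1) = 16 − 7 = 9 completes the 16 across.

9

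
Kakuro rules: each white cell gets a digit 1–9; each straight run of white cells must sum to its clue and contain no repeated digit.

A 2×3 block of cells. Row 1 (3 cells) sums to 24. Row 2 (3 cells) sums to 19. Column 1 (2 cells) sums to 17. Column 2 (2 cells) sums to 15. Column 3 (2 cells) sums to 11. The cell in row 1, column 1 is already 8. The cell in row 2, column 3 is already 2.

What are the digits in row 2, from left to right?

9, 8, 2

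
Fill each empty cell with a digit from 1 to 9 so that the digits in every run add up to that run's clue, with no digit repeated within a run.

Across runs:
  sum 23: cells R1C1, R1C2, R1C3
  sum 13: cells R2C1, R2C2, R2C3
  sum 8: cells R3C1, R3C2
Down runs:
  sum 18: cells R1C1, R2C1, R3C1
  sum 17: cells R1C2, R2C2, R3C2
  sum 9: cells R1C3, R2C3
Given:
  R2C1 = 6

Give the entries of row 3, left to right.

3 5

23 in 3 cells must be {6,8,9}.
No cell is forced outright now. R1C1 can only be 8 or 9 (the digits allowed by both its 23 across and its 18 down). If R1C1 = 8: that forces R1C3 = 6, R2C3 = 3, after which R3C1 would have to be in {1,2,3,5,6,7} for the 8 across but in {4} for the 18 down — contradiction. So R1C1 = 9.
R3C1 = 18 − 15 = 3 completes the 18 down.
R3C2 = 8 − 3 = 5 completes the 8 across.
R1C2 = 8: the only remaining digit allowed by both the 23 across and the 17 down.
R1C3 = 23 − 17 = 6 completes the 23 across.
R2C2 = 17 − 13 = 4 completes the 17 down.
R2C3 = 13 − 10 = 3 completes the 13 across.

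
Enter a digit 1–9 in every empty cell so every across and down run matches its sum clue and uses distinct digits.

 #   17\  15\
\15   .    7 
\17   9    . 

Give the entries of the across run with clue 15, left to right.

8 7

17 in 2 cells must be {8,9}.
R1C1 = 15 − 7 = 8 completes the 15 across.
R2C2 = 17 − 9 = 8 completes the 17 across.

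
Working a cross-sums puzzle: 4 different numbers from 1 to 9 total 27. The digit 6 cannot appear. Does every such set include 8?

The only way to make 27 from 4 distinct digits under that restriction is {3,7,8,9}, which contains 8.

Yes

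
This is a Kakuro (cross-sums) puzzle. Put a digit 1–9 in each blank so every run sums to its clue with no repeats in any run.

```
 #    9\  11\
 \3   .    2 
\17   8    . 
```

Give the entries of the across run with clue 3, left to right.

3 in 2 cells must be {1,2}; 17 in 2 cells must be {8,9}.
R1C1 = 3 − 2 = 1 completes the 3 across.
R2C2 = 17 − 8 = 9 completes the 17 across.

1, 2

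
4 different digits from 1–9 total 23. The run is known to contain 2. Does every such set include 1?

Counterexample: {2,4,8,9} sums to 23 under that restriction without using 1.

No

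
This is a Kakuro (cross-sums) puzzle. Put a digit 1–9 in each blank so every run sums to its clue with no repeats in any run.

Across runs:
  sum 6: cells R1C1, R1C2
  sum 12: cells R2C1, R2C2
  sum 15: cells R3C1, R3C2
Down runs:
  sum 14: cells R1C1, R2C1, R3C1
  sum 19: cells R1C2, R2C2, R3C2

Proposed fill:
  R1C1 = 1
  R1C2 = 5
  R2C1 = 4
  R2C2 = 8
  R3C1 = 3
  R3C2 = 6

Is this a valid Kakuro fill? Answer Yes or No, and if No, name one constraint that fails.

No — the down run R1C1–R3C1 sums to 8, not 14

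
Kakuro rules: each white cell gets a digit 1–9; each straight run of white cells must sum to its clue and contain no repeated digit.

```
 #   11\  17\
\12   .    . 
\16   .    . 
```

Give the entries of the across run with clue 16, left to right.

16 in 2 cells must be {7,9}; 17 in 2 cells must be {8,9}.
The 16 across and the 17 down share only 9, so R2C2 = 9.
R1C2 = 17 − 9 = 8 completes the 17 down.
R2C1 = 16 − 9 = 7 completes the 16 across.
R1C1 = 12 − 8 = 4 completes the 12 across.

7, 9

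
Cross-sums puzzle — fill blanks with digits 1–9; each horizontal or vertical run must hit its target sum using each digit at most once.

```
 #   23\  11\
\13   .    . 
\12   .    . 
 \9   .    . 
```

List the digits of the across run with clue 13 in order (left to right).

23 in 3 cells must be {6,8,9}.
Nothing is forced directly, so branch on R2C1, whose candidates are 8 or 9. If R2C1 = 8: that forces R2C2 = 4, R3C1 = 6, after which R3C2 would have to be in {3} for the 9 across but in {1,2,5,6} for the 11 down — contradiction. So R2C1 = 9.
R2C2 = 12 − 9 = 3 completes the 12 across.
Nothing is forced directly, so branch on R1C1, whose candidates are 6 or 8. If R1C1 = 8: then R1C2 would have to be in {5} for the 13 across but in {1,2,6,7} for the 11 down — contradiction. So R1C1 = 6.
R1C2 = 13 − 6 = 7 completes the 13 across.
R3C1 = 23 − 15 = 8 completes the 23 down.
R3C2 = 9 − 8 = 1 completes the 9 across.

6 7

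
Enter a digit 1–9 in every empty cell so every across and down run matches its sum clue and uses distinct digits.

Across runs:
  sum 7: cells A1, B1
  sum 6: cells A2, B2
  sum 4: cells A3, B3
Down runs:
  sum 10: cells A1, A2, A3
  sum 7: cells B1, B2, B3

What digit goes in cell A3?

3

4 in 2 cells must be {1,3}; 7 in 3 cells must be {1,2,4}.
The 4 across and the 7 down share only 1, so B3 = 1.
A3 = 4 − 1 = 3 completes the 4 across.
Nothing is forced directly, so branch on B1, whose candidates are 2 or 4. If B1 = 4: then A1 would have to be in {3} for the 7 across but in {1,2,5,6} for the 10 down — contradiction. So B1 = 2.
A1 = 7 − 2 = 5 completes the 7 across.
A2 = 10 − 8 = 2 completes the 10 down.
B2 = 6 − 2 = 4 completes the 6 across.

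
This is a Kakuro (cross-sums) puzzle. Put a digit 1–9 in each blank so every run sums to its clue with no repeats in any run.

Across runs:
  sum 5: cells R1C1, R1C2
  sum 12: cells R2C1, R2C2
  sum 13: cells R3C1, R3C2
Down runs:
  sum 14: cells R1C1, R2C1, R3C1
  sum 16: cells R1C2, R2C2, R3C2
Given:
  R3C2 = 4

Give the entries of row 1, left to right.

2, 3

Given what's placed, R1C2 must be 3 to fit the 5 across and 16 down.
R2C2 = 16 − 7 = 9 completes the 16 down.
R3C1 = 13 − 4 = 9 completes the 13 across.
R1C1 = 5 − 3 = 2 completes the 5 across.
R2C1 = 12 − 9 = 3 completes the 12 across.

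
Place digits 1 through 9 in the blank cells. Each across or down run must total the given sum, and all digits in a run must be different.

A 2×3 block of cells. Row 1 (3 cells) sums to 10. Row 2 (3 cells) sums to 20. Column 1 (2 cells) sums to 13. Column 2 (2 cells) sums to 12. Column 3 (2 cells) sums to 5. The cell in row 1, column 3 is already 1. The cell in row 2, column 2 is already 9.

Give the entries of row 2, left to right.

(1,2) = 12 − 9 = 3 completes the 12 down.
(2,3) = 5 − 1 = 4 completes the 5 down.
(1,1) = 10 − 4 = 6 completes the 10 across.
(2,1) = 20 − 13 = 7 completes the 20 across.

7 9 4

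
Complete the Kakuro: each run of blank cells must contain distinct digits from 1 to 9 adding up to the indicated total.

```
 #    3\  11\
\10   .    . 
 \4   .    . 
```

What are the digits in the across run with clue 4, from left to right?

1, 3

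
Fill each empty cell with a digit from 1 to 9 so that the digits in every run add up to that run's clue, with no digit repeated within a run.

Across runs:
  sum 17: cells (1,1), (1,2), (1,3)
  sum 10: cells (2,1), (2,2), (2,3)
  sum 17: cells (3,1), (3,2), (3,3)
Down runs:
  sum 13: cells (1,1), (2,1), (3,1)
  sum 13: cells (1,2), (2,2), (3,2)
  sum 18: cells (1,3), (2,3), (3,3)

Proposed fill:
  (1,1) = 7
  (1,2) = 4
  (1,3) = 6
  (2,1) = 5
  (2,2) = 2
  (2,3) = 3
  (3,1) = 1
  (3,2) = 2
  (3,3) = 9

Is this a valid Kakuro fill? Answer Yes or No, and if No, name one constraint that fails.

No — the down run (1,2)–(3,2) sums to 8, not 13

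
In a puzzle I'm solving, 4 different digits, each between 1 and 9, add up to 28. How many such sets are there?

2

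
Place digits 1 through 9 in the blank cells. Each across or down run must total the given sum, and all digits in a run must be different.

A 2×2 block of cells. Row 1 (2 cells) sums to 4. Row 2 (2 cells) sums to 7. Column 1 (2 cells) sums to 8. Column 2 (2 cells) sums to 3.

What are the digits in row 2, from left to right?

4 in 2 cells must be {1,3}; 3 in 2 cells must be {1,2}.
The 4 across and the 3 down share only 1, so (1,2) = 1.
(2,2) = 3 − 1 = 2 completes the 3 down.
(1,1) = 4 − 1 = 3 completes the 4 across.
(2,1) = 7 − 2 = 5 completes the 7 across.

5 2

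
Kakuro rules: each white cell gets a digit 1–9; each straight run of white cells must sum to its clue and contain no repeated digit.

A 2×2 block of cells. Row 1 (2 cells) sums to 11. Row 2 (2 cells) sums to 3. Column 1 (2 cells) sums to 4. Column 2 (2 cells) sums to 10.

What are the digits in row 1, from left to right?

3 in 2 cells must be {1,2}; 4 in 2 cells must be {1,3}.
The 11 across and the 4 down share only 3, so (1,1) = 3.
(1,2) = 11 − 3 = 8 completes the 11 across.
(2,1) = 4 − 3 = 1 completes the 4 down.
(2,2) = 3 − 1 = 2 completes the 3 across.

3 8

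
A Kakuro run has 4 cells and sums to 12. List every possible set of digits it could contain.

{1,2,3,6}; {1,2,4,5}

4 distinct digits from 1–9 sum between 10 and 30.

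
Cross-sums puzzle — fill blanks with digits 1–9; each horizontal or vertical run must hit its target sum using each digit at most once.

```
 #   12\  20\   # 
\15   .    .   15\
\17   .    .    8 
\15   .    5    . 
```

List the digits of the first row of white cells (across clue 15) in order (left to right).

7 8

R3C3 = 15 − 8 = 7 completes the 15 down.
R3C1 = 15 − 12 = 3 completes the 15 across.
No cell is forced outright now. R1C1 can only be 7 or 8 (the digits allowed by both its 15 across and its 12 down). If R1C1 = 8: that forces R1C2 = 7, after which R2C1 would have to be in {2,3,4,5,6,7} for the 17 across but in {1} for the 12 down — contradiction. So R1C1 = 7.
R1C2 = 15 − 7 = 8 completes the 15 across.
R2C1 = 12 − 10 = 2 completes the 12 down.
R2C2 = 17 − 10 = 7 completes the 17 across.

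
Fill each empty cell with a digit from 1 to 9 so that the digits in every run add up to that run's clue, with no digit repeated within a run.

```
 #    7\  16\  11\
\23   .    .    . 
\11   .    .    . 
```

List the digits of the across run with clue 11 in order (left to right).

1 7 3

23 in 3 cells must be {6,8,9}; 16 in 2 cells must be {7,9}.
The 23 across and the 7 down share only 6, so R1C1 = 6.
Given what's placed, R1C2 must be 9 to fit the 23 across and 16 down.
R1C3 = 23 − 15 = 8 completes the 23 across.
R2C1 = 7 − 6 = 1 completes the 7 down.
R2C2 = 16 − 9 = 7 completes the 16 down.
R2C3 = 11 − 8 = 3 completes the 11 across.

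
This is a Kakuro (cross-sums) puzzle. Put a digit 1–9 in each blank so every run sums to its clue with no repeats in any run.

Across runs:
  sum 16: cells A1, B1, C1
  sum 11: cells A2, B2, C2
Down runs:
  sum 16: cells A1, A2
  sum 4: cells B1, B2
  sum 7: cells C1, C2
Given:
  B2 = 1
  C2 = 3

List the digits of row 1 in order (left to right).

9, 3, 4

16 in 2 cells must be {7,9}; 4 in 2 cells must be {1,3}.
B1 = 4 − 1 = 3 completes the 4 down.
C1 = 7 − 3 = 4 completes the 7 down.
A2 = 11 − 4 = 7 completes the 11 across.
A1 = 16 − 7 = 9 completes the 16 across.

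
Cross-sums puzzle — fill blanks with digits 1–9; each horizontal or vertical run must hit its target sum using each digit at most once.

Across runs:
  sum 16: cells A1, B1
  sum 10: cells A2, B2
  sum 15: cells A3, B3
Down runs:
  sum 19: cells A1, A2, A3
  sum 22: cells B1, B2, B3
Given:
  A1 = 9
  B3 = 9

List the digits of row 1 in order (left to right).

16 in 2 cells must be {7,9}.
B1 = 16 − 9 = 7 completes the 16 across.
B2 = 22 − 16 = 6 completes the 22 down.
A3 = 15 − 9 = 6 completes the 15 across.
A2 = 10 − 6 = 4 completes the 10 across.

9, 7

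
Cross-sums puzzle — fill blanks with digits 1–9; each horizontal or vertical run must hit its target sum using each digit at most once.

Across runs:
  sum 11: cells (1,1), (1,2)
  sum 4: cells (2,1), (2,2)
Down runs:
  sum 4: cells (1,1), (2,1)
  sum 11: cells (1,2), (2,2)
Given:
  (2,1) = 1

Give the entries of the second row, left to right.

1 3

4 in 2 cells must be {1,3}.
(1,1) = 4 − 1 = 3 completes the 4 down.
(1,2) = 11 − 3 = 8 completes the 11 across.
(2,2) = 4 − 1 = 3 completes the 4 across.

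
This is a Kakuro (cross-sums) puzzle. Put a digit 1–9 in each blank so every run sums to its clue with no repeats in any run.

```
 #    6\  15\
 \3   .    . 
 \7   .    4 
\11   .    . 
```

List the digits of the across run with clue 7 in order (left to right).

3 4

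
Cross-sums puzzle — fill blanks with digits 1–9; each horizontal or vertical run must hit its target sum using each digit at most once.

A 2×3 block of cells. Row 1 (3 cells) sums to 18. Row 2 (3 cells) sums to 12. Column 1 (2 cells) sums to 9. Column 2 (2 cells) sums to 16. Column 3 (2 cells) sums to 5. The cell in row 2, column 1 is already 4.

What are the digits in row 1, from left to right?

5 9 4

16 in 2 cells must be {7,9}.
(1,1) = 9 − 4 = 5 completes the 9 down.
Given what's placed, (1,3) must be 4 to fit the 18 across and 5 down.
Given what's placed, (2,2) must be 7 to fit the 12 across and 16 down.
(2,3) = 12 − 11 = 1 completes the 12 across.
(1,2) = 18 − 9 = 9 completes the 18 across.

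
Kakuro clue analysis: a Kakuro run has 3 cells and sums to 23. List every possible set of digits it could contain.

3 distinct digits from 1–9 sum between 6 and 24.
Only one set works: {6,8,9}.

{6,8,9}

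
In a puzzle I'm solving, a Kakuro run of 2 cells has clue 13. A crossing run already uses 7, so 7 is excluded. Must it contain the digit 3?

Counterexample: {4,9} sums to 13 under that restriction without using 3.

No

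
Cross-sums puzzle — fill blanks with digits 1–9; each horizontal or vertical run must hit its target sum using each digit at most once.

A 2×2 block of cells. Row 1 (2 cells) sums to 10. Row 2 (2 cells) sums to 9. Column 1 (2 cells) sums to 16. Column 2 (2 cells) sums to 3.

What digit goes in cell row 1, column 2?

16 in 2 cells must be {7,9}; 3 in 2 cells must be {1,2}.
The 9 across and the 16 down share only 7, so (2,1) = 7.
(2,2) = 9 − 7 = 2 completes the 9 across.
(1,1) = 16 − 7 = 9 completes the 16 down.
(1,2) = 10 − 9 = 1 completes the 10 across.

1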